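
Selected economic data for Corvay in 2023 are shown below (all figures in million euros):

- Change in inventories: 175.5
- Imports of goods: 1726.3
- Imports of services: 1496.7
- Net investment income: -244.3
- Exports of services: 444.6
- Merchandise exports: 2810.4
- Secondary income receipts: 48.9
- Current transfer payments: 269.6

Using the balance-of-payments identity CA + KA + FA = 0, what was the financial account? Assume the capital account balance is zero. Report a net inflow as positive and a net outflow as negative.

Goods balance = 2810.4 - 1726.3 = 1084.1
Services balance = 444.6 - 1496.7 = -1052.1
Trade balance (goods + services) = 1084.1 + (-1052.1) = 32.0
Net primary income = -244.3
Net secondary income = 48.9 - 269.6 = -220.7
Current account = 32.0 + (-244.3) + (-220.7) = -433.0
Financial account = -(-433.0) = 433.0

433.0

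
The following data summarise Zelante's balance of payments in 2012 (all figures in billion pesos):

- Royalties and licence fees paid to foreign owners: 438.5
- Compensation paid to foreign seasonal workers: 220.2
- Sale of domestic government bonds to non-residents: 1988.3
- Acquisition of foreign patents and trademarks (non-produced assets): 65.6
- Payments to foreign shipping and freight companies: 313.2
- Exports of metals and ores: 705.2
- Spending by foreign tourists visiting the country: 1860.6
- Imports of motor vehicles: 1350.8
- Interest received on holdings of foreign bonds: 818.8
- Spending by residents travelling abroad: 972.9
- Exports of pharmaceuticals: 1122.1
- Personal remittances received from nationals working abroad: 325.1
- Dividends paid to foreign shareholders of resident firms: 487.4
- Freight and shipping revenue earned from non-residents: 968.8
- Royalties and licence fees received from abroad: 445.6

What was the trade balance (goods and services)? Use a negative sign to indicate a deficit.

2026.9

Goods: 1122.1 + 705.2 - 1350.8 = 476.5
Services: -972.9 - 313.2 - 438.5 + 1860.6 + 968.8 + 445.6 = 1550.4
Trade balance = 476.5 + 1550.4 = 2026.9
(Excluded from the trade balance — primary income: compensation paid to foreign seasonal workers 220.2, interest received on holdings of foreign bonds 818.8, dividends paid to foreign shareholders of resident firms 487.4; financial account: sale of domestic government bonds to non-residents 1988.3; capital account: acquisition of foreign patents and trademarks (non-produced assets) 65.6; secondary income: personal remittances received from nationals working abroad 325.1.)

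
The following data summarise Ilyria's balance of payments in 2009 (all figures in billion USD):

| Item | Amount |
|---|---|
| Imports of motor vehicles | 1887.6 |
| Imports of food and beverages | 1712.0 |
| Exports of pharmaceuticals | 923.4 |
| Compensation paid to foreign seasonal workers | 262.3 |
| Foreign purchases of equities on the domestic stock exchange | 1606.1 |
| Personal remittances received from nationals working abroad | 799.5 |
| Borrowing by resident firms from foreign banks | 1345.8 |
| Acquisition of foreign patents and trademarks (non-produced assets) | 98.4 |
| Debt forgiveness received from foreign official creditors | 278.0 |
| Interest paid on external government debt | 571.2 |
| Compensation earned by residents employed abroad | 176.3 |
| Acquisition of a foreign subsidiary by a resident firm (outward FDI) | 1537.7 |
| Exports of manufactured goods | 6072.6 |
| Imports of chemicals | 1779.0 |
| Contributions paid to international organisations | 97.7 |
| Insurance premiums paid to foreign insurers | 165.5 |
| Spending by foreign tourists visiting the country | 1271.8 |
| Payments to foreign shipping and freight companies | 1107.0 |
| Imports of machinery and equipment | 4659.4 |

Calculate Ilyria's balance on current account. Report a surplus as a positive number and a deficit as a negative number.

Goods: -1779.0 - 4659.4 + 923.4 + 6072.6 - 1887.6 - 1712.0 = -3042.0
Services: -165.5 - 1107.0 + 1271.8 = -0.7
Primary income: -571.2 + 176.3 - 262.3 = -657.2
Secondary income: 799.5 - 97.7 = 701.8
Current account = (-3042.0) + (-0.7) + (-657.2) + 701.8 = -2998.1
(Excluded from the current account — financial account: foreign purchases of equities on the domestic stock exchange 1606.1, borrowing by resident firms from foreign banks 1345.8, acquisition of a foreign subsidiary by a resident firm (outward FDI) 1537.7; capital account: acquisition of foreign patents and trademarks (non-produced assets) 98.4, debt forgiveness received from foreign official creditors 278.0.)

-2998.1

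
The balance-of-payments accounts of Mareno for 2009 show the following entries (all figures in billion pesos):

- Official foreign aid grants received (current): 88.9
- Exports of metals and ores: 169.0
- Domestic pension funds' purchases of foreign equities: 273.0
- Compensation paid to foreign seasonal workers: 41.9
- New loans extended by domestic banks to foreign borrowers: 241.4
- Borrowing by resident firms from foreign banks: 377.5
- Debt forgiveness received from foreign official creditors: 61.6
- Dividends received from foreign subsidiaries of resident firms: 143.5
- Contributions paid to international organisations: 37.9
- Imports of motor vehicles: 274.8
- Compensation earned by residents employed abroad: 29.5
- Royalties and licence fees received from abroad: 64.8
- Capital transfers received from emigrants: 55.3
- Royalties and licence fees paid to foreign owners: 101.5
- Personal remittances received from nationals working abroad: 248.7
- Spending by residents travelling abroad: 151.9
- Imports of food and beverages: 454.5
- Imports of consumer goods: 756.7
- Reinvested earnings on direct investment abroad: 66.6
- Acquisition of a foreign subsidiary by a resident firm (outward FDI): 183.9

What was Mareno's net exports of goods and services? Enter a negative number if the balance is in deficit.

-1505.6

Goods: -454.5 - 274.8 - 756.7 + 169.0 = -1317.0
Services: -101.5 + 64.8 - 151.9 = -188.6
Trade balance = -1317.0 + (-188.6) = -1505.6
(Excluded from the trade balance — secondary income: official foreign aid grants received (current) 88.9, contributions paid to international organisations 37.9, personal remittances received from nationals working abroad 248.7; financial account: domestic pension funds' purchases of foreign equities 273.0, new loans extended by domestic banks to foreign borrowers 241.4, borrowing by resident firms from foreign banks 377.5, acquisition of a foreign subsidiary by a resident firm (outward FDI) 183.9; primary income: compensation paid to foreign seasonal workers 41.9, dividends received from foreign subsidiaries of resident firms 143.5, compensation earned by residents employed abroad 29.5, reinvested earnings on direct investment abroad 66.6; capital account: debt forgiveness received from foreign official creditors 61.6, capital transfers received from emigrants 55.3.)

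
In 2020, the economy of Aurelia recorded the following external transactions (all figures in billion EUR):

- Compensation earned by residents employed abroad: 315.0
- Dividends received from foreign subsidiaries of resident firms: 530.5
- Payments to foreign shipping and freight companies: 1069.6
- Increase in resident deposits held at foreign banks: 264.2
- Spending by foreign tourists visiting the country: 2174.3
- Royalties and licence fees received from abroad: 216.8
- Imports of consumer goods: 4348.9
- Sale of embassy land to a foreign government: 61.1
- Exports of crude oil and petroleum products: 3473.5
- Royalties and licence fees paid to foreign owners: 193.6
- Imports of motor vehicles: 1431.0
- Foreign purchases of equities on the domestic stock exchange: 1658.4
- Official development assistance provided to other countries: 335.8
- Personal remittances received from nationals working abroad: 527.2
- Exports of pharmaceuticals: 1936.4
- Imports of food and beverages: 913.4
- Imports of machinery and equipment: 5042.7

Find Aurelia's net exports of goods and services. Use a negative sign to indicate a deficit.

Goods: 1936.4 - 4348.9 - 1431.0 - 913.4 - 5042.7 + 3473.5 = -6326.1
Services: 2174.3 + 216.8 - 1069.6 - 193.6 = 1127.9
Trade balance = -6326.1 + 1127.9 = -5198.2
(Excluded from the trade balance — primary income: compensation earned by residents employed abroad 315.0, dividends received from foreign subsidiaries of resident firms 530.5; financial account: increase in resident deposits held at foreign banks 264.2, foreign purchases of equities on the domestic stock exchange 1658.4; capital account: sale of embassy land to a foreign government 61.1; secondary income: official development assistance provided to other countries 335.8, personal remittances received from nationals working abroad 527.2.)

-5198.2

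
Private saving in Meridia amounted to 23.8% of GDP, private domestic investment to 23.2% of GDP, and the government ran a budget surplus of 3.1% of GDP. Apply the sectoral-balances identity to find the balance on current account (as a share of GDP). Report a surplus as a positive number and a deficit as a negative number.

By the sectoral-balances identity, CA = (S_private - I) + (T - G).
Private balance = 23.8 - 23.2 = 0.6
Government balance (T - G) = 3.1
CA = 0.6 + 3.1 = 3.7

3.7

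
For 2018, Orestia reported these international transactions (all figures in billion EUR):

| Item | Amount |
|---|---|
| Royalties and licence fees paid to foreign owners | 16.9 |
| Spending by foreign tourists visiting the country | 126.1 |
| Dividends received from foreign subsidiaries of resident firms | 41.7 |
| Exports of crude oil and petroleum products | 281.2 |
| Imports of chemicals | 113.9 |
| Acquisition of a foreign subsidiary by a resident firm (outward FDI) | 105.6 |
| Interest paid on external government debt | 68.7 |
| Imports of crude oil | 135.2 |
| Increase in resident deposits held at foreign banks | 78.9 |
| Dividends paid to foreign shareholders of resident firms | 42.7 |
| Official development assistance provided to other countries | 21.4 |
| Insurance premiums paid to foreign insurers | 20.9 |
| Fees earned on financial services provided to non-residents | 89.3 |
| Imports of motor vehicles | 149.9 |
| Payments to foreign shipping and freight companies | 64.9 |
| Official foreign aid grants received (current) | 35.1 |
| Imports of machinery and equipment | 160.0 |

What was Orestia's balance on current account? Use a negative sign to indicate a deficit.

-221.1

Goods: -113.9 - 160.0 - 135.2 - 149.9 + 281.2 = -277.8
Services: -64.9 - 16.9 - 20.9 + 126.1 + 89.3 = 112.7
Primary income: -42.7 - 68.7 + 41.7 = -69.7
Secondary income: 35.1 - 21.4 = 13.7
Current account = (-277.8) + 112.7 + (-69.7) + 13.7 = -221.1
(Excluded from the current account — financial account: acquisition of a foreign subsidiary by a resident firm (outward FDI) 105.6, increase in resident deposits held at foreign banks 78.9.)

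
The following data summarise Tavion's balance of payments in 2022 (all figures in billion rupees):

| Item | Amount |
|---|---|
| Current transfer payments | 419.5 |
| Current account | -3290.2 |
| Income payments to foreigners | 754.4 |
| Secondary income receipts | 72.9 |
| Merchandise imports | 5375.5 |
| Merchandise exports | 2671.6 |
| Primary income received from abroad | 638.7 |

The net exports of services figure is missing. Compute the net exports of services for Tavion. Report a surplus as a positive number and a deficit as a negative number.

-124.0

Current account = goods balance + services balance + net primary income + net secondary income
Sum of the known components = -3166.2
Net exports of services = CA - (known components) = -3290.2 - (-3166.2) = -124.0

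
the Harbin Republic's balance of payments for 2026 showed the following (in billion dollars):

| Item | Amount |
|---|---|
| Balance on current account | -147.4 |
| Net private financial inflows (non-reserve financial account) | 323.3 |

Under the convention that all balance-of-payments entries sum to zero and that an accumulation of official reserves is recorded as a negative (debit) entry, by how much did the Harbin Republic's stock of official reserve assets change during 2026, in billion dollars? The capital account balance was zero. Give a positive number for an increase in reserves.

175.9

Official reserve transactions balance = -((-147.4) + 323.3) = -175.9
An accumulation of reserves is recorded as a debit (negative entry), so the change in the stock of reserves is the negative of that balance.
Change in official reserves = -(-175.9) = 175.9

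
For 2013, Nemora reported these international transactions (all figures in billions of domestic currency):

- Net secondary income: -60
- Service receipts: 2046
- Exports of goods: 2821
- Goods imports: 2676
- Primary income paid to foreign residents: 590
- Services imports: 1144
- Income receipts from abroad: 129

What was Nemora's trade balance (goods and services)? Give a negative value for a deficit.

Goods balance = 2821 - 2676 = 145
Services balance = 2046 - 1144 = 902
Trade balance (goods + services) = 145 + 902 = 1047

1047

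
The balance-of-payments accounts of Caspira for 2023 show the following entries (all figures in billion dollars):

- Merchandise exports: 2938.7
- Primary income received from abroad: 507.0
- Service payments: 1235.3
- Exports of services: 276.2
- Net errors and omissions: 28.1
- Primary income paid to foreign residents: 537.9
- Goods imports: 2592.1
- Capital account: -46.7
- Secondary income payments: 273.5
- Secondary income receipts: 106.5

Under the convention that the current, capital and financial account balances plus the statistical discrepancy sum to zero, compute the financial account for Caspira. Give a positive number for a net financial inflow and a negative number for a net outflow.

Goods balance = 2938.7 - 2592.1 = 346.6
Services balance = 276.2 - 1235.3 = -959.1
Trade balance (goods + services) = 346.6 + (-959.1) = -612.5
Net primary income = 507.0 - 537.9 = -30.9
Net secondary income = 106.5 - 273.5 = -167.0
Current account = -612.5 + (-30.9) + (-167.0) = -810.4
Financial account = -(-810.4 + (-46.7) + 28.1) = 829.0

829.0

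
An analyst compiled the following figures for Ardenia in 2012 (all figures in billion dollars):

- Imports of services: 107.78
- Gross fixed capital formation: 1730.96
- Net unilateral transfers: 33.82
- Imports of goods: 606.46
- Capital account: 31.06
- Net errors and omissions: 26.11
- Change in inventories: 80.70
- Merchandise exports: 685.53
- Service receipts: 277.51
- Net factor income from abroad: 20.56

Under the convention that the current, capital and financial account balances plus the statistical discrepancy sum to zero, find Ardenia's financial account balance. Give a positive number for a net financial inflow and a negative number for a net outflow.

-360.35

Goods balance = 685.53 - 606.46 = 79.07
Services balance = 277.51 - 107.78 = 169.73
Trade balance (goods + services) = 79.07 + 169.73 = 248.80
Net primary income = 20.56
Net secondary income = 33.82
Current account = 248.80 + 20.56 + 33.82 = 303.18
Financial account = -(303.18 + 31.06 + 26.11) = -360.35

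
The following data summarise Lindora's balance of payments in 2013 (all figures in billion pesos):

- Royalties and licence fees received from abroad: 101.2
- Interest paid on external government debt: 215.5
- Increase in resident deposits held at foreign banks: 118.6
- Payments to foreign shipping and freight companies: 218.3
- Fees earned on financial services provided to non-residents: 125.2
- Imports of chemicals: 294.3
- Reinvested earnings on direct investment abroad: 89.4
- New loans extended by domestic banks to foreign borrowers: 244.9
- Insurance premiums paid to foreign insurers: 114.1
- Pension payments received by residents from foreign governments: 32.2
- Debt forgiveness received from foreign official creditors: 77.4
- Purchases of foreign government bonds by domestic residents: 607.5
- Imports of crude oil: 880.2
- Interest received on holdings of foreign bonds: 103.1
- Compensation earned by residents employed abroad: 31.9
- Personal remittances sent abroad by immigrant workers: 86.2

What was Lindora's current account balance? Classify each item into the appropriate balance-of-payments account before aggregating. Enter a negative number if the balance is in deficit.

Goods: -880.2 - 294.3 = -1174.5
Services: -218.3 + 125.2 - 114.1 + 101.2 = -106.0
Primary income: 89.4 + 31.9 - 215.5 + 103.1 = 8.9
Secondary income: -86.2 + 32.2 = -54.0
Current account = (-1174.5) + (-106.0) + 8.9 + (-54.0) = -1325.6
(Excluded from the current account — financial account: increase in resident deposits held at foreign banks 118.6, new loans extended by domestic banks to foreign borrowers 244.9, purchases of foreign government bonds by domestic residents 607.5; capital account: debt forgiveness received from foreign official creditors 77.4.)

-1325.6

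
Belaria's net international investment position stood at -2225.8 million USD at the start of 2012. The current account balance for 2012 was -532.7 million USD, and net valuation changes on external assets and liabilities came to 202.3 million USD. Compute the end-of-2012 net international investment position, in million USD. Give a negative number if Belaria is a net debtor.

Change in NIIP = current account + net valuation change = -532.7 + 202.3 = -330.4
End-of-year NIIP = -2225.8 + (-330.4) = -2556.2

-2556.2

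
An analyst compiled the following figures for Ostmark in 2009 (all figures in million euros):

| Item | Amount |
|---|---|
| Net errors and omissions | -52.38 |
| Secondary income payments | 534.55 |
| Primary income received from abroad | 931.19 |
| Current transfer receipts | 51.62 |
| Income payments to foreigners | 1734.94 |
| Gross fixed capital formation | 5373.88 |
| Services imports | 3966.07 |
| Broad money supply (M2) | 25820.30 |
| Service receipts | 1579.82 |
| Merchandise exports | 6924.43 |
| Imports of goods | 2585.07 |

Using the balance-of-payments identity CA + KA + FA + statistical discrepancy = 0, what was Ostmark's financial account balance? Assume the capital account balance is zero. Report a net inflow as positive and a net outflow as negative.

-614.05

Goods balance = 6924.43 - 2585.07 = 4339.36
Services balance = 1579.82 - 3966.07 = -2386.25
Trade balance (goods + services) = 4339.36 + (-2386.25) = 1953.11
Net primary income = 931.19 - 1734.94 = -803.75
Net secondary income = 51.62 - 534.55 = -482.93
Current account = 1953.11 + (-803.75) + (-482.93) = 666.43
Financial account = -(666.43 + (-52.38)) = -614.05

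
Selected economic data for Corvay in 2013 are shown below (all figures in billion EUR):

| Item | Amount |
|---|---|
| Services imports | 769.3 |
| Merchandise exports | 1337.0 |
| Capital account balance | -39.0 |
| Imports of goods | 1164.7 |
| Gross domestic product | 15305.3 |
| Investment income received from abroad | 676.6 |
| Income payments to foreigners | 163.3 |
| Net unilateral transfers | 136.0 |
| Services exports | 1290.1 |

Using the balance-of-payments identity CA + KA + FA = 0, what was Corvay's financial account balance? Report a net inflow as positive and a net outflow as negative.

-1303.4

Goods balance = 1337.0 - 1164.7 = 172.3
Services balance = 1290.1 - 769.3 = 520.8
Trade balance (goods + services) = 172.3 + 520.8 = 693.1
Net primary income = 676.6 - 163.3 = 513.3
Net secondary income = 136.0
Current account = 693.1 + 513.3 + 136.0 = 1342.4
Financial account = -(1342.4 + (-39.0)) = -1303.4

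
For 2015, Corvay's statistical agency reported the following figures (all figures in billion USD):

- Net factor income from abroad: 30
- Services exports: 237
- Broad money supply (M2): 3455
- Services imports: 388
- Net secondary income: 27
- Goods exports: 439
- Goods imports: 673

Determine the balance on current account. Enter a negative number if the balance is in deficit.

Goods balance = 439 - 673 = -234
Services balance = 237 - 388 = -151
Trade balance (goods + services) = -234 + (-151) = -385
Net primary income = 30
Net secondary income = 27
Current account = -385 + 30 + 27 = -328

-328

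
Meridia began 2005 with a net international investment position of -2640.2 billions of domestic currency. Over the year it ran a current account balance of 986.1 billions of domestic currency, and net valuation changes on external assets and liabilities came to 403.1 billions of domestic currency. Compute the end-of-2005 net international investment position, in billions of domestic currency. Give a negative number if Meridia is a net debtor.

-1251.0

Change in NIIP = current account + net valuation change = 986.1 + 403.1 = 1389.2
End-of-year NIIP = -2640.2 + 1389.2 = -1251.0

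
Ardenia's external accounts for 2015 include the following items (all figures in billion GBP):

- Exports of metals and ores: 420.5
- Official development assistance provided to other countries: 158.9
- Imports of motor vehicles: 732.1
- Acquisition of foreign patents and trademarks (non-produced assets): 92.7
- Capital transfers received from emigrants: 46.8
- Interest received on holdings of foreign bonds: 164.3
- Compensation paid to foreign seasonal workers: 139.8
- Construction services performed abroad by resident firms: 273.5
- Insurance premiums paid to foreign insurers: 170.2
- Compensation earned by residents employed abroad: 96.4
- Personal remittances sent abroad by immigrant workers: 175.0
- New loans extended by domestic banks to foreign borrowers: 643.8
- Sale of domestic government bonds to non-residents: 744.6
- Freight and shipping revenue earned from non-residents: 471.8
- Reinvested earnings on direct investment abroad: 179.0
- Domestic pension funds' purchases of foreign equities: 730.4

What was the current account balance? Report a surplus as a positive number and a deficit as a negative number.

229.5

Goods: -732.1 + 420.5 = -311.6
Services: -170.2 + 273.5 + 471.8 = 575.1
Primary income: -139.8 + 96.4 + 164.3 + 179.0 = 299.9
Secondary income: -175.0 - 158.9 = -333.9
Current account = (-311.6) + 575.1 + 299.9 + (-333.9) = 229.5
(Excluded from the current account — capital account: acquisition of foreign patents and trademarks (non-produced assets) 92.7, capital transfers received from emigrants 46.8; financial account: new loans extended by domestic banks to foreign borrowers 643.8, sale of domestic government bonds to non-residents 744.6, domestic pension funds' purchases of foreign equities 730.4.)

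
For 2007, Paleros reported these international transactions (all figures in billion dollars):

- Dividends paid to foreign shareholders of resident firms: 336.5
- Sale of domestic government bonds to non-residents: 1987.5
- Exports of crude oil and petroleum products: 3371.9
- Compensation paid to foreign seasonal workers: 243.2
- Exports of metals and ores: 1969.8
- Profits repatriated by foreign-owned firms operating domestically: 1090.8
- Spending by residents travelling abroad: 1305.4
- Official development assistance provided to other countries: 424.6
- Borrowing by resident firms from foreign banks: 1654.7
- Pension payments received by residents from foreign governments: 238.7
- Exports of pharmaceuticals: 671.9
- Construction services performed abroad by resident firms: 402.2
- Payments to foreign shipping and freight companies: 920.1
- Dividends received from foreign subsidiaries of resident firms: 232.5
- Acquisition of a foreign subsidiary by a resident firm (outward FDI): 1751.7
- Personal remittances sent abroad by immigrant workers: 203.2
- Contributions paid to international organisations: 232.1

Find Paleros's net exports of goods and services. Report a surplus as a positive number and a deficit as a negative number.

Goods: 3371.9 + 671.9 + 1969.8 = 6013.6
Services: -920.1 - 1305.4 + 402.2 = -1823.3
Trade balance = 6013.6 + (-1823.3) = 4190.3
(Excluded from the trade balance — primary income: dividends paid to foreign shareholders of resident firms 336.5, compensation paid to foreign seasonal workers 243.2, profits repatriated by foreign-owned firms operating domestically 1090.8, dividends received from foreign subsidiaries of resident firms 232.5; financial account: sale of domestic government bonds to non-residents 1987.5, borrowing by resident firms from foreign banks 1654.7, acquisition of a foreign subsidiary by a resident firm (outward FDI) 1751.7; secondary income: official development assistance provided to other countries 424.6, pension payments received by residents from foreign governments 238.7, personal remittances sent abroad by immigrant workers 203.2, contributions paid to international organisations 232.1.)

4190.3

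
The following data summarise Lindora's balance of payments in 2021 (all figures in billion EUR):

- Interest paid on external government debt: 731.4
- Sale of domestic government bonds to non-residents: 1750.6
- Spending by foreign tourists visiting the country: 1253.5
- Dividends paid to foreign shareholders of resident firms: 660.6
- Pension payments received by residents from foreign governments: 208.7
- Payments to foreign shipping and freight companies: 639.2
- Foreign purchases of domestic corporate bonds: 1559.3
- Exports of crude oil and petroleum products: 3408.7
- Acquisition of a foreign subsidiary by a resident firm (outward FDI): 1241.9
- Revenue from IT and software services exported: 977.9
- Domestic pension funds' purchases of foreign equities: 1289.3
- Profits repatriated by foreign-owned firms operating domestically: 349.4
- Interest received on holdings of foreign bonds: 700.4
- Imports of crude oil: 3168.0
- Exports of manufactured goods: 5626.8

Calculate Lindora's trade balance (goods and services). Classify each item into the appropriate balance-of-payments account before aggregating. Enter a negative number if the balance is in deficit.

Goods: -3168.0 + 3408.7 + 5626.8 = 5867.5
Services: 1253.5 + 977.9 - 639.2 = 1592.2
Trade balance = 5867.5 + 1592.2 = 7459.7
(Excluded from the trade balance — primary income: interest paid on external government debt 731.4, dividends paid to foreign shareholders of resident firms 660.6, profits repatriated by foreign-owned firms operating domestically 349.4, interest received on holdings of foreign bonds 700.4; financial account: sale of domestic government bonds to non-residents 1750.6, foreign purchases of domestic corporate bonds 1559.3, acquisition of a foreign subsidiary by a resident firm (outward FDI) 1241.9, domestic pension funds' purchases of foreign equities 1289.3; secondary income: pension payments received by residents from foreign governments 208.7.)

7459.7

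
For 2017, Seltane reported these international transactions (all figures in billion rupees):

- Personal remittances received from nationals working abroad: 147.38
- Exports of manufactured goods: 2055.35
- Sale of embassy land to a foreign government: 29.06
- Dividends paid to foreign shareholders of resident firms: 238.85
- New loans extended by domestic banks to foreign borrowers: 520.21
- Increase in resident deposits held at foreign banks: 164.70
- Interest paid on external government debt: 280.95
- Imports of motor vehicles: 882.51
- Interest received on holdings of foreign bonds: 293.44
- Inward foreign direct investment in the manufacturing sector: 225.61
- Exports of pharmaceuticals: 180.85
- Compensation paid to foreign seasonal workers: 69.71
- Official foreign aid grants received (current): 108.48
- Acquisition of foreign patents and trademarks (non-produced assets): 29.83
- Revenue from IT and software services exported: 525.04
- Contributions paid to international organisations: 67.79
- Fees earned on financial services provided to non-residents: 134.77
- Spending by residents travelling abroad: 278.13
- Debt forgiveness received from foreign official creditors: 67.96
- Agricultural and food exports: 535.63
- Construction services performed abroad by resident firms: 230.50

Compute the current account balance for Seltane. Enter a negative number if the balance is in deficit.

Goods: 2055.35 + 180.85 + 535.63 - 882.51 = 1889.32
Services: -278.13 + 230.50 + 525.04 + 134.77 = 612.18
Primary income: -280.95 - 69.71 - 238.85 + 293.44 = -296.07
Secondary income: 147.38 - 67.79 + 108.48 = 188.07
Current account = 1889.32 + 612.18 + (-296.07) + 188.07 = 2393.50
(Excluded from the current account — capital account: sale of embassy land to a foreign government 29.06, acquisition of foreign patents and trademarks (non-produced assets) 29.83, debt forgiveness received from foreign official creditors 67.96; financial account: new loans extended by domestic banks to foreign borrowers 520.21, increase in resident deposits held at foreign banks 164.70, inward foreign direct investment in the manufacturing sector 225.61.)

2393.50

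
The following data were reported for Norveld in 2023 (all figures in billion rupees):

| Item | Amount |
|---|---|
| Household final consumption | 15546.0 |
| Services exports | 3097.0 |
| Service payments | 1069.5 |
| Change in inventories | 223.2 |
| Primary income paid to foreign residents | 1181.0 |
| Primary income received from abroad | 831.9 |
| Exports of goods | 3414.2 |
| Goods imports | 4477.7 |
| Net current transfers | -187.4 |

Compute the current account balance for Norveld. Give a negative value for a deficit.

Goods balance = 3414.2 - 4477.7 = -1063.5
Services balance = 3097.0 - 1069.5 = 2027.5
Trade balance (goods + services) = -1063.5 + 2027.5 = 964.0
Net primary income = 831.9 - 1181.0 = -349.1
Net secondary income = -187.4
Current account = 964.0 + (-349.1) + (-187.4) = 427.5

427.5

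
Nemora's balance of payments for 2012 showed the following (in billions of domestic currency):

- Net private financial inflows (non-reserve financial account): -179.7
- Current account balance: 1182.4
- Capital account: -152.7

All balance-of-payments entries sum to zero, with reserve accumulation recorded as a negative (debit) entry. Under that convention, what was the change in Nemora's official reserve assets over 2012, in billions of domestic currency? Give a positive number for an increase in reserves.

Official reserve transactions balance = -(1182.4 + (-152.7) + (-179.7)) = -850.0
An accumulation of reserves is recorded as a debit (negative entry), so the change in the stock of reserves is the negative of that balance.
Change in official reserves = -(-850.0) = 850.0

850.0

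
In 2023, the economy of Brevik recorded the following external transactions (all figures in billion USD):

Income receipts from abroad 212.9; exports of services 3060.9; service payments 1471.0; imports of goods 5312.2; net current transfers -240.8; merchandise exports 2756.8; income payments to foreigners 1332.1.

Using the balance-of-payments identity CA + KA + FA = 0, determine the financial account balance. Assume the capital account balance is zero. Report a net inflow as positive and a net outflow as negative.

Goods balance = 2756.8 - 5312.2 = -2555.4
Services balance = 3060.9 - 1471.0 = 1589.9
Trade balance (goods + services) = -2555.4 + 1589.9 = -965.5
Net primary income = 212.9 - 1332.1 = -1119.2
Net secondary income = -240.8
Current account = -965.5 + (-1119.2) + (-240.8) = -2325.5
Financial account = -(-2325.5) = 2325.5

2325.5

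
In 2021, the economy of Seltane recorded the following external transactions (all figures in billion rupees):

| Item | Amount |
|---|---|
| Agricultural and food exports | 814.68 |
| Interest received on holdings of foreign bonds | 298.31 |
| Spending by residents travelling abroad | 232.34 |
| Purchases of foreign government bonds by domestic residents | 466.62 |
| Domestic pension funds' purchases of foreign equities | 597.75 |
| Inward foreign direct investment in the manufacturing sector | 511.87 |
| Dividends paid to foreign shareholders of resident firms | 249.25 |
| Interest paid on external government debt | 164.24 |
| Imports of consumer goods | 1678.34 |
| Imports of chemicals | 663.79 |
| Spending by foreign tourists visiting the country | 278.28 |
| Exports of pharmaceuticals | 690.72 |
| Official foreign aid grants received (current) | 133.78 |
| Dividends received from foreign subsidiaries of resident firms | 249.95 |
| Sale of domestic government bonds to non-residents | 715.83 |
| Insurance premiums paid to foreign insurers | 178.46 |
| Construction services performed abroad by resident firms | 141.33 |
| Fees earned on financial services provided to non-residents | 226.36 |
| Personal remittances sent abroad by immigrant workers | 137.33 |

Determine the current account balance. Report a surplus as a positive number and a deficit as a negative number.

-470.34

Goods: 814.68 - 663.79 - 1678.34 + 690.72 = -836.73
Services: 141.33 - 178.46 - 232.34 + 278.28 + 226.36 = 235.17
Primary income: 298.31 + 249.95 - 164.24 - 249.25 = 134.77
Secondary income: -137.33 + 133.78 = -3.55
Current account = (-836.73) + 235.17 + 134.77 + (-3.55) = -470.34
(Excluded from the current account — financial account: purchases of foreign government bonds by domestic residents 466.62, domestic pension funds' purchases of foreign equities 597.75, inward foreign direct investment in the manufacturing sector 511.87, sale of domestic government bonds to non-residents 715.83.)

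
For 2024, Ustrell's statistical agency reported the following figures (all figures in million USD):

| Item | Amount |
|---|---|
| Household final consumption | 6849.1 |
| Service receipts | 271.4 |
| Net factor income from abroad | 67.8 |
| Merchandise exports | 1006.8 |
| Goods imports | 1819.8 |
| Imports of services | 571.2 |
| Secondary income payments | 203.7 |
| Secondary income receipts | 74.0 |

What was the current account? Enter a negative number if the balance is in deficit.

-1174.7

Goods balance = 1006.8 - 1819.8 = -813.0
Services balance = 271.4 - 571.2 = -299.8
Trade balance (goods + services) = -813.0 + (-299.8) = -1112.8
Net primary income = 67.8
Net secondary income = 74.0 - 203.7 = -129.7
Current account = -1112.8 + 67.8 + (-129.7) = -1174.7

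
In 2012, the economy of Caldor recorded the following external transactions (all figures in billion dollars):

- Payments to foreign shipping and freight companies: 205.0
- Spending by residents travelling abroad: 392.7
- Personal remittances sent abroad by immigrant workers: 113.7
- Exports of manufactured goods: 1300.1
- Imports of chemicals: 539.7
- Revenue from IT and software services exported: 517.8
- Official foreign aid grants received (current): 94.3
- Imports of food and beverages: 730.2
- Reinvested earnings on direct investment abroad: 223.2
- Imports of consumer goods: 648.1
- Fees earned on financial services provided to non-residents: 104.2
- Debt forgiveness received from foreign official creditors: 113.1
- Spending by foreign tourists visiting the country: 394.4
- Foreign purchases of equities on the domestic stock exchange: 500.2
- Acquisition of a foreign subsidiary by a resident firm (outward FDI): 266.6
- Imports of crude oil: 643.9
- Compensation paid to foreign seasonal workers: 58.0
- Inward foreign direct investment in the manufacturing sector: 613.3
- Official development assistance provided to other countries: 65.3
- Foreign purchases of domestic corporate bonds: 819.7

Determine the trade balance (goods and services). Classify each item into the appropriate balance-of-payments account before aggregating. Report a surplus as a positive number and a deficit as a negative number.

-843.1

Goods: -643.9 + 1300.1 - 539.7 - 730.2 - 648.1 = -1261.8
Services: 104.2 + 394.4 + 517.8 - 392.7 - 205.0 = 418.7
Trade balance = -1261.8 + 418.7 = -843.1
(Excluded from the trade balance — secondary income: personal remittances sent abroad by immigrant workers 113.7, official foreign aid grants received (current) 94.3, official development assistance provided to other countries 65.3; primary income: reinvested earnings on direct investment abroad 223.2, compensation paid to foreign seasonal workers 58.0; capital account: debt forgiveness received from foreign official creditors 113.1; financial account: foreign purchases of equities on the domestic stock exchange 500.2, acquisition of a foreign subsidiary by a resident firm (outward FDI) 266.6, inward foreign direct investment in the manufacturing sector 613.3, foreign purchases of domestic corporate bonds 819.7.)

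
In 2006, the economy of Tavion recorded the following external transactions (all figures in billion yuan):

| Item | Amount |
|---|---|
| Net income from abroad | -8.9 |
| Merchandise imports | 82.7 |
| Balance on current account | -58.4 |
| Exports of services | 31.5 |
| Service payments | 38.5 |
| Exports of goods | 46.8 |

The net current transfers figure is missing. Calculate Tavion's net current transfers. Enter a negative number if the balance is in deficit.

-6.6

Current account = goods balance + services balance + net primary income + net secondary income
Sum of the known components = -51.8
Net current transfers = CA - (known components) = -58.4 - (-51.8) = -6.6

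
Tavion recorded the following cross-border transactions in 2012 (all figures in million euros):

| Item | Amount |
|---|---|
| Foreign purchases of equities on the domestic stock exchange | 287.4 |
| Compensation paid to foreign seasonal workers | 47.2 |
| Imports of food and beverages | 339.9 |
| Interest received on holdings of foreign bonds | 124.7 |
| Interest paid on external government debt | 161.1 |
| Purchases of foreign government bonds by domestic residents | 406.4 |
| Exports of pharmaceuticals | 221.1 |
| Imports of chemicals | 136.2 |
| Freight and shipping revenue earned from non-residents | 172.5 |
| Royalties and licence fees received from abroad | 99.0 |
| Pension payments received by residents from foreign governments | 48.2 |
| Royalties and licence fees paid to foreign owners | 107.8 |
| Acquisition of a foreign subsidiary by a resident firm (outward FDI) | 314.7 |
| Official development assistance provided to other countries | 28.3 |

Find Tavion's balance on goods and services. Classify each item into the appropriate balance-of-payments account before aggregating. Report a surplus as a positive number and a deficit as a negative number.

Goods: -339.9 + 221.1 - 136.2 = -255.0
Services: -107.8 + 99.0 + 172.5 = 163.7
Trade balance = -255.0 + 163.7 = -91.3
(Excluded from the trade balance — financial account: foreign purchases of equities on the domestic stock exchange 287.4, purchases of foreign government bonds by domestic residents 406.4, acquisition of a foreign subsidiary by a resident firm (outward FDI) 314.7; primary income: compensation paid to foreign seasonal workers 47.2, interest received on holdings of foreign bonds 124.7, interest paid on external government debt 161.1; secondary income: pension payments received by residents from foreign governments 48.2, official development assistance provided to other countries 28.3.)

-91.3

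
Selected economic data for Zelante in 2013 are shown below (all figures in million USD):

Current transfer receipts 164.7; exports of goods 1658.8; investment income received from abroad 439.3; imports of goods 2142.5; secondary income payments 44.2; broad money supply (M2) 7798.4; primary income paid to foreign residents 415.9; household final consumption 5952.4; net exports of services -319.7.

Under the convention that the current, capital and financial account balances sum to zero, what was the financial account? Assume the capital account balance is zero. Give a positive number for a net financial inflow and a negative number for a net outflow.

659.5

Goods balance = 1658.8 - 2142.5 = -483.7
Services balance = -319.7
Trade balance (goods + services) = -483.7 + (-319.7) = -803.4
Net primary income = 439.3 - 415.9 = 23.4
Net secondary income = 164.7 - 44.2 = 120.5
Current account = -803.4 + 23.4 + 120.5 = -659.5
Financial account = -(-659.5) = 659.5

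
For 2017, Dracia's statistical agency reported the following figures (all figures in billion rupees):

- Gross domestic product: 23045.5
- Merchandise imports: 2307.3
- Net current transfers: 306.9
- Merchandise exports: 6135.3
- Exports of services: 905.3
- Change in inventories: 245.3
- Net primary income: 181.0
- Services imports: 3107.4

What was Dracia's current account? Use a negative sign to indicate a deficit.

Goods balance = 6135.3 - 2307.3 = 3828.0
Services balance = 905.3 - 3107.4 = -2202.1
Trade balance (goods + services) = 3828.0 + (-2202.1) = 1625.9
Net primary income = 181.0
Net secondary income = 306.9
Current account = 1625.9 + 181.0 + 306.9 = 2113.8

2113.8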